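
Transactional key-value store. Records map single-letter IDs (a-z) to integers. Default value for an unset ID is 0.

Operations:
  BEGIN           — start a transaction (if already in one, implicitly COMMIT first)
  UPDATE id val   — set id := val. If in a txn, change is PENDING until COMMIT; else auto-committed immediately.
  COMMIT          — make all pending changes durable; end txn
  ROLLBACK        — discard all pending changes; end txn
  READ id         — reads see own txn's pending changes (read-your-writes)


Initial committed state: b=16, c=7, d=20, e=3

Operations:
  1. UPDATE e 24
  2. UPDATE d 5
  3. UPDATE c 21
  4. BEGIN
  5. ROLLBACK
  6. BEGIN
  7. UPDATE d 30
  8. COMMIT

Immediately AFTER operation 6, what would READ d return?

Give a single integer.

Answer: 5

Derivation:
Initial committed: {b=16, c=7, d=20, e=3}
Op 1: UPDATE e=24 (auto-commit; committed e=24)
Op 2: UPDATE d=5 (auto-commit; committed d=5)
Op 3: UPDATE c=21 (auto-commit; committed c=21)
Op 4: BEGIN: in_txn=True, pending={}
Op 5: ROLLBACK: discarded pending []; in_txn=False
Op 6: BEGIN: in_txn=True, pending={}
After op 6: visible(d) = 5 (pending={}, committed={b=16, c=21, d=5, e=24})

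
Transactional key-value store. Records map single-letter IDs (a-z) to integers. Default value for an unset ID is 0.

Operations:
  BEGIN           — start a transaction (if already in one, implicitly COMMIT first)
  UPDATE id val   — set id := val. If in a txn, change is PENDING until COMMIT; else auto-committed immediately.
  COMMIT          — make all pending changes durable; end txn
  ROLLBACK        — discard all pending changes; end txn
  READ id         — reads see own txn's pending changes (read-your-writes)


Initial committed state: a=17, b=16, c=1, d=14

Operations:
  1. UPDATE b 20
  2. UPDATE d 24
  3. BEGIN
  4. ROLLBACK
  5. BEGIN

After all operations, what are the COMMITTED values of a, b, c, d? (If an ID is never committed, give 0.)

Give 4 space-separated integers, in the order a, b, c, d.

Initial committed: {a=17, b=16, c=1, d=14}
Op 1: UPDATE b=20 (auto-commit; committed b=20)
Op 2: UPDATE d=24 (auto-commit; committed d=24)
Op 3: BEGIN: in_txn=True, pending={}
Op 4: ROLLBACK: discarded pending []; in_txn=False
Op 5: BEGIN: in_txn=True, pending={}
Final committed: {a=17, b=20, c=1, d=24}

Answer: 17 20 1 24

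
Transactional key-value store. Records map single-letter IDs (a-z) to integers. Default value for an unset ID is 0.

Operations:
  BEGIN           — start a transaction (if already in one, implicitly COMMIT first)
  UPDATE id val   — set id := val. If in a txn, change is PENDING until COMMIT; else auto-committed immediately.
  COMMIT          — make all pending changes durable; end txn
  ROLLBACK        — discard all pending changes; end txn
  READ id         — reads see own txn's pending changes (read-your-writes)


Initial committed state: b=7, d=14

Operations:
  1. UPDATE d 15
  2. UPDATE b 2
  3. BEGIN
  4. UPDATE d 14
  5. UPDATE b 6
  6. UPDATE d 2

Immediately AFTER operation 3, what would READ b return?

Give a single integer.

Initial committed: {b=7, d=14}
Op 1: UPDATE d=15 (auto-commit; committed d=15)
Op 2: UPDATE b=2 (auto-commit; committed b=2)
Op 3: BEGIN: in_txn=True, pending={}
After op 3: visible(b) = 2 (pending={}, committed={b=2, d=15})

Answer: 2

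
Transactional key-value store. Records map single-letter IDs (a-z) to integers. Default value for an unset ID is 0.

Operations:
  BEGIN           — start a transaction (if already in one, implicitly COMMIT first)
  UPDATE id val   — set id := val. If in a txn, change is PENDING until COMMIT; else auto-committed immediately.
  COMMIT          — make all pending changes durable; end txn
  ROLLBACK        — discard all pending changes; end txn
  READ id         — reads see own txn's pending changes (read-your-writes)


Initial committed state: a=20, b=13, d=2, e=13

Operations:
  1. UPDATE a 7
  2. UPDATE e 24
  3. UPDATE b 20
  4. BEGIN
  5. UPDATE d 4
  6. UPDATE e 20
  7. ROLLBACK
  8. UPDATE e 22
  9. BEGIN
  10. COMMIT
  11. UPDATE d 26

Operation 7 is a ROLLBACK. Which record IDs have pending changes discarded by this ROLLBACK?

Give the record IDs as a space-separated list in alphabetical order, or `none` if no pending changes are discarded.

Initial committed: {a=20, b=13, d=2, e=13}
Op 1: UPDATE a=7 (auto-commit; committed a=7)
Op 2: UPDATE e=24 (auto-commit; committed e=24)
Op 3: UPDATE b=20 (auto-commit; committed b=20)
Op 4: BEGIN: in_txn=True, pending={}
Op 5: UPDATE d=4 (pending; pending now {d=4})
Op 6: UPDATE e=20 (pending; pending now {d=4, e=20})
Op 7: ROLLBACK: discarded pending ['d', 'e']; in_txn=False
Op 8: UPDATE e=22 (auto-commit; committed e=22)
Op 9: BEGIN: in_txn=True, pending={}
Op 10: COMMIT: merged [] into committed; committed now {a=7, b=20, d=2, e=22}
Op 11: UPDATE d=26 (auto-commit; committed d=26)
ROLLBACK at op 7 discards: ['d', 'e']

Answer: d e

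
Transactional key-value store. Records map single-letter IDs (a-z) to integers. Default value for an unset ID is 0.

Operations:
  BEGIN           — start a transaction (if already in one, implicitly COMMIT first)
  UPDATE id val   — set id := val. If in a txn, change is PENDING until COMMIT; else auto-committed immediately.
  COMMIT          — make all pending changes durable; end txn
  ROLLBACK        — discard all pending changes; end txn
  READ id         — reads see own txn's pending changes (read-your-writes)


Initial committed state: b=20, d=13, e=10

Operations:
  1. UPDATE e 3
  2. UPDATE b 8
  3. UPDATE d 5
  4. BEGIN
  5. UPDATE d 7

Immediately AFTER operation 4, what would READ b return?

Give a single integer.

Initial committed: {b=20, d=13, e=10}
Op 1: UPDATE e=3 (auto-commit; committed e=3)
Op 2: UPDATE b=8 (auto-commit; committed b=8)
Op 3: UPDATE d=5 (auto-commit; committed d=5)
Op 4: BEGIN: in_txn=True, pending={}
After op 4: visible(b) = 8 (pending={}, committed={b=8, d=5, e=3})

Answer: 8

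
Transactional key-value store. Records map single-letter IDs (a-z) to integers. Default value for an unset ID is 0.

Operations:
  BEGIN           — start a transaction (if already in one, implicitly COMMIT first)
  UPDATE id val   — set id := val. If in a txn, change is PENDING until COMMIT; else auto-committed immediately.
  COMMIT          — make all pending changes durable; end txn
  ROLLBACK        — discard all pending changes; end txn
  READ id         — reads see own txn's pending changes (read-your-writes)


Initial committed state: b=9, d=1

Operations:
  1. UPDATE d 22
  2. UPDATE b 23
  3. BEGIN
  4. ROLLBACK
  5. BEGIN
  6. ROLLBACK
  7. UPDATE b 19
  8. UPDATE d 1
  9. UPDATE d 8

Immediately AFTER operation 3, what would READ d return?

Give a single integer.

Answer: 22

Derivation:
Initial committed: {b=9, d=1}
Op 1: UPDATE d=22 (auto-commit; committed d=22)
Op 2: UPDATE b=23 (auto-commit; committed b=23)
Op 3: BEGIN: in_txn=True, pending={}
After op 3: visible(d) = 22 (pending={}, committed={b=23, d=22})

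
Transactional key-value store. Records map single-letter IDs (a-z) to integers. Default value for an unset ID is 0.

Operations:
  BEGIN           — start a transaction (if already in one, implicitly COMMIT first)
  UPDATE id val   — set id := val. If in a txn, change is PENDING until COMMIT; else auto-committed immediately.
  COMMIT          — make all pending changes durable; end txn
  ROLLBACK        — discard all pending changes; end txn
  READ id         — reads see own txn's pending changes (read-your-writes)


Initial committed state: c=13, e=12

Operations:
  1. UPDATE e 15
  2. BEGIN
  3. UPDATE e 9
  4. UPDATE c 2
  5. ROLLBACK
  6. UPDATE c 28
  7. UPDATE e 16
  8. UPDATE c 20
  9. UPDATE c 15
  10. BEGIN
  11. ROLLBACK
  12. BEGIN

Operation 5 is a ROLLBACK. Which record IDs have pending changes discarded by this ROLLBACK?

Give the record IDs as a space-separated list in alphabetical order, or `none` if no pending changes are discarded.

Initial committed: {c=13, e=12}
Op 1: UPDATE e=15 (auto-commit; committed e=15)
Op 2: BEGIN: in_txn=True, pending={}
Op 3: UPDATE e=9 (pending; pending now {e=9})
Op 4: UPDATE c=2 (pending; pending now {c=2, e=9})
Op 5: ROLLBACK: discarded pending ['c', 'e']; in_txn=False
Op 6: UPDATE c=28 (auto-commit; committed c=28)
Op 7: UPDATE e=16 (auto-commit; committed e=16)
Op 8: UPDATE c=20 (auto-commit; committed c=20)
Op 9: UPDATE c=15 (auto-commit; committed c=15)
Op 10: BEGIN: in_txn=True, pending={}
Op 11: ROLLBACK: discarded pending []; in_txn=False
Op 12: BEGIN: in_txn=True, pending={}
ROLLBACK at op 5 discards: ['c', 'e']

Answer: c e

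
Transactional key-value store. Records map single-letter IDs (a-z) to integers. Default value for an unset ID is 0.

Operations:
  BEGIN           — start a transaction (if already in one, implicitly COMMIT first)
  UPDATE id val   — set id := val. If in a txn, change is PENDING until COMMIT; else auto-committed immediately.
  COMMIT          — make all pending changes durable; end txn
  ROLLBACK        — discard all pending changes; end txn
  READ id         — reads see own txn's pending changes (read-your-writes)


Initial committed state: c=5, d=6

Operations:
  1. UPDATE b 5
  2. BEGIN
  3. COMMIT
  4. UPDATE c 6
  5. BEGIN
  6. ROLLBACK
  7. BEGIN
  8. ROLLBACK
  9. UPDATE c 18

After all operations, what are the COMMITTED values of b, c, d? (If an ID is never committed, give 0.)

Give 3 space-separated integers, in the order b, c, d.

Answer: 5 18 6

Derivation:
Initial committed: {c=5, d=6}
Op 1: UPDATE b=5 (auto-commit; committed b=5)
Op 2: BEGIN: in_txn=True, pending={}
Op 3: COMMIT: merged [] into committed; committed now {b=5, c=5, d=6}
Op 4: UPDATE c=6 (auto-commit; committed c=6)
Op 5: BEGIN: in_txn=True, pending={}
Op 6: ROLLBACK: discarded pending []; in_txn=False
Op 7: BEGIN: in_txn=True, pending={}
Op 8: ROLLBACK: discarded pending []; in_txn=False
Op 9: UPDATE c=18 (auto-commit; committed c=18)
Final committed: {b=5, c=18, d=6}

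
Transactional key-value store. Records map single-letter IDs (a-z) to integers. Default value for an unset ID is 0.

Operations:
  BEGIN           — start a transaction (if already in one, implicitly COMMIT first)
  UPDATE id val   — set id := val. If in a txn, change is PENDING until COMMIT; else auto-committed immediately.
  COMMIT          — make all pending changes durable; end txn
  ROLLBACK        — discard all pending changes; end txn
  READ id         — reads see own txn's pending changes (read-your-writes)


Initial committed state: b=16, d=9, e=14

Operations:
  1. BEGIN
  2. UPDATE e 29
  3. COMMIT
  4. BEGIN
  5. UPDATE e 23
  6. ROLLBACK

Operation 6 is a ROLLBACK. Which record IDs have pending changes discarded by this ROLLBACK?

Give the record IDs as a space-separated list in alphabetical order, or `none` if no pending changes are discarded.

Answer: e

Derivation:
Initial committed: {b=16, d=9, e=14}
Op 1: BEGIN: in_txn=True, pending={}
Op 2: UPDATE e=29 (pending; pending now {e=29})
Op 3: COMMIT: merged ['e'] into committed; committed now {b=16, d=9, e=29}
Op 4: BEGIN: in_txn=True, pending={}
Op 5: UPDATE e=23 (pending; pending now {e=23})
Op 6: ROLLBACK: discarded pending ['e']; in_txn=False
ROLLBACK at op 6 discards: ['e']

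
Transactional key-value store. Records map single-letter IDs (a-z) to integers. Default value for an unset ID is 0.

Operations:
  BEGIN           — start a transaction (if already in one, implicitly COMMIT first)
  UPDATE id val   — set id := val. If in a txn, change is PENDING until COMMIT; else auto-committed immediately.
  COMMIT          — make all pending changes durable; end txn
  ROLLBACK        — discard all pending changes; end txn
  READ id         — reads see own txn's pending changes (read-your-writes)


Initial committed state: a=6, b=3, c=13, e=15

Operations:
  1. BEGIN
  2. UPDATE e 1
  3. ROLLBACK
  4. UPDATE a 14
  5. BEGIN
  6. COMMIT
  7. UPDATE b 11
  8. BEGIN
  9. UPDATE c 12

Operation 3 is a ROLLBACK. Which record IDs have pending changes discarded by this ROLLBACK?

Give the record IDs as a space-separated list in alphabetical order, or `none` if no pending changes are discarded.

Answer: e

Derivation:
Initial committed: {a=6, b=3, c=13, e=15}
Op 1: BEGIN: in_txn=True, pending={}
Op 2: UPDATE e=1 (pending; pending now {e=1})
Op 3: ROLLBACK: discarded pending ['e']; in_txn=False
Op 4: UPDATE a=14 (auto-commit; committed a=14)
Op 5: BEGIN: in_txn=True, pending={}
Op 6: COMMIT: merged [] into committed; committed now {a=14, b=3, c=13, e=15}
Op 7: UPDATE b=11 (auto-commit; committed b=11)
Op 8: BEGIN: in_txn=True, pending={}
Op 9: UPDATE c=12 (pending; pending now {c=12})
ROLLBACK at op 3 discards: ['e']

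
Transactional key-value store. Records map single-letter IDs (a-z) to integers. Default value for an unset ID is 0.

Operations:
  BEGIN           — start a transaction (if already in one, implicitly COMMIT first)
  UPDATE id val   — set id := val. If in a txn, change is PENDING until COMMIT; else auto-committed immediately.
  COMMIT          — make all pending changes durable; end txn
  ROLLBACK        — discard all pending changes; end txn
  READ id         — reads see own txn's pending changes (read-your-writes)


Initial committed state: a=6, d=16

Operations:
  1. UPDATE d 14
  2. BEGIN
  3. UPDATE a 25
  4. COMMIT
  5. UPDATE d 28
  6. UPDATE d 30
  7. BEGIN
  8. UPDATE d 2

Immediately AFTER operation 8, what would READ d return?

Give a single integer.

Initial committed: {a=6, d=16}
Op 1: UPDATE d=14 (auto-commit; committed d=14)
Op 2: BEGIN: in_txn=True, pending={}
Op 3: UPDATE a=25 (pending; pending now {a=25})
Op 4: COMMIT: merged ['a'] into committed; committed now {a=25, d=14}
Op 5: UPDATE d=28 (auto-commit; committed d=28)
Op 6: UPDATE d=30 (auto-commit; committed d=30)
Op 7: BEGIN: in_txn=True, pending={}
Op 8: UPDATE d=2 (pending; pending now {d=2})
After op 8: visible(d) = 2 (pending={d=2}, committed={a=25, d=30})

Answer: 2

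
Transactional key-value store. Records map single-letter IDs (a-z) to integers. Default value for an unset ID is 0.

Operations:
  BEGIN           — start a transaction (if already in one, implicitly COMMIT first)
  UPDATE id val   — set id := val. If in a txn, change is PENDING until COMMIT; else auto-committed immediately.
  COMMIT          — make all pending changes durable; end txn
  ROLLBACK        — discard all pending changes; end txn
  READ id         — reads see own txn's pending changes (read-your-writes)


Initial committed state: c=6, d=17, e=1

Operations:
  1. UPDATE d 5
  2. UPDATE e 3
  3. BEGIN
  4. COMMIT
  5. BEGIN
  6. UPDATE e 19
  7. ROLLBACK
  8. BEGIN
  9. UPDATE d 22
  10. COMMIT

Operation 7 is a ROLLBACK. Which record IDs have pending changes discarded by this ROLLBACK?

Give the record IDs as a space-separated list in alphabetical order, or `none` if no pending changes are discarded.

Initial committed: {c=6, d=17, e=1}
Op 1: UPDATE d=5 (auto-commit; committed d=5)
Op 2: UPDATE e=3 (auto-commit; committed e=3)
Op 3: BEGIN: in_txn=True, pending={}
Op 4: COMMIT: merged [] into committed; committed now {c=6, d=5, e=3}
Op 5: BEGIN: in_txn=True, pending={}
Op 6: UPDATE e=19 (pending; pending now {e=19})
Op 7: ROLLBACK: discarded pending ['e']; in_txn=False
Op 8: BEGIN: in_txn=True, pending={}
Op 9: UPDATE d=22 (pending; pending now {d=22})
Op 10: COMMIT: merged ['d'] into committed; committed now {c=6, d=22, e=3}
ROLLBACK at op 7 discards: ['e']

Answer: e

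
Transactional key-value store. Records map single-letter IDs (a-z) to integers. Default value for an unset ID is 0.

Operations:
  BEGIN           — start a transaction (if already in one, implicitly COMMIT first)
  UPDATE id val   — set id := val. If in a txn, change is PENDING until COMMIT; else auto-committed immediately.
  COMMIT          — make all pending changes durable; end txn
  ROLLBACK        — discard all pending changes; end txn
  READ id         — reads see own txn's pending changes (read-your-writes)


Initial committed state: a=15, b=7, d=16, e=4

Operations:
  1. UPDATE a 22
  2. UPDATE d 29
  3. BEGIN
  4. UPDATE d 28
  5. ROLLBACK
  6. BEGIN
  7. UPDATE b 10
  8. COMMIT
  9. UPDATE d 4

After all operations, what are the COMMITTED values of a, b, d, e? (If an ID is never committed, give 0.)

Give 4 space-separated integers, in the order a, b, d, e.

Initial committed: {a=15, b=7, d=16, e=4}
Op 1: UPDATE a=22 (auto-commit; committed a=22)
Op 2: UPDATE d=29 (auto-commit; committed d=29)
Op 3: BEGIN: in_txn=True, pending={}
Op 4: UPDATE d=28 (pending; pending now {d=28})
Op 5: ROLLBACK: discarded pending ['d']; in_txn=False
Op 6: BEGIN: in_txn=True, pending={}
Op 7: UPDATE b=10 (pending; pending now {b=10})
Op 8: COMMIT: merged ['b'] into committed; committed now {a=22, b=10, d=29, e=4}
Op 9: UPDATE d=4 (auto-commit; committed d=4)
Final committed: {a=22, b=10, d=4, e=4}

Answer: 22 10 4 4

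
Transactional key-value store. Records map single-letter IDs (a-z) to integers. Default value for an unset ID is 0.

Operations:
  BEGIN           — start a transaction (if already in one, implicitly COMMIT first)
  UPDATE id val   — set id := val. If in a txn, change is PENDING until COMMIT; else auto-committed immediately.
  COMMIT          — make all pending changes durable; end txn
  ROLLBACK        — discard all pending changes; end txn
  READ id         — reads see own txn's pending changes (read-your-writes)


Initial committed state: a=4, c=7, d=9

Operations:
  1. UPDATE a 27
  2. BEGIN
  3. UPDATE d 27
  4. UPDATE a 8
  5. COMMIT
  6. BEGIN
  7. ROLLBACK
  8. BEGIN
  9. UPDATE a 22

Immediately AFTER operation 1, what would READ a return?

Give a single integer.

Initial committed: {a=4, c=7, d=9}
Op 1: UPDATE a=27 (auto-commit; committed a=27)
After op 1: visible(a) = 27 (pending={}, committed={a=27, c=7, d=9})

Answer: 27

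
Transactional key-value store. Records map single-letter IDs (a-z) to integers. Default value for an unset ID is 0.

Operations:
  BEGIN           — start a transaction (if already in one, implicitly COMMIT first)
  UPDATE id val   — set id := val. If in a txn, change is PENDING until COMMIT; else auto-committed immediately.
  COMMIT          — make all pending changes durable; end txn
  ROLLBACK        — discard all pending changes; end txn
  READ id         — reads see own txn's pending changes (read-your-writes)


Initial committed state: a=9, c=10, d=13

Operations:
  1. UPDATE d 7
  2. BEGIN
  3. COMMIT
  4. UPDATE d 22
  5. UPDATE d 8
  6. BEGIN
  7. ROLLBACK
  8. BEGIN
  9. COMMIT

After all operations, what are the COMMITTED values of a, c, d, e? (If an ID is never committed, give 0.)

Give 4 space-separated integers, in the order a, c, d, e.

Initial committed: {a=9, c=10, d=13}
Op 1: UPDATE d=7 (auto-commit; committed d=7)
Op 2: BEGIN: in_txn=True, pending={}
Op 3: COMMIT: merged [] into committed; committed now {a=9, c=10, d=7}
Op 4: UPDATE d=22 (auto-commit; committed d=22)
Op 5: UPDATE d=8 (auto-commit; committed d=8)
Op 6: BEGIN: in_txn=True, pending={}
Op 7: ROLLBACK: discarded pending []; in_txn=False
Op 8: BEGIN: in_txn=True, pending={}
Op 9: COMMIT: merged [] into committed; committed now {a=9, c=10, d=8}
Final committed: {a=9, c=10, d=8}

Answer: 9 10 8 0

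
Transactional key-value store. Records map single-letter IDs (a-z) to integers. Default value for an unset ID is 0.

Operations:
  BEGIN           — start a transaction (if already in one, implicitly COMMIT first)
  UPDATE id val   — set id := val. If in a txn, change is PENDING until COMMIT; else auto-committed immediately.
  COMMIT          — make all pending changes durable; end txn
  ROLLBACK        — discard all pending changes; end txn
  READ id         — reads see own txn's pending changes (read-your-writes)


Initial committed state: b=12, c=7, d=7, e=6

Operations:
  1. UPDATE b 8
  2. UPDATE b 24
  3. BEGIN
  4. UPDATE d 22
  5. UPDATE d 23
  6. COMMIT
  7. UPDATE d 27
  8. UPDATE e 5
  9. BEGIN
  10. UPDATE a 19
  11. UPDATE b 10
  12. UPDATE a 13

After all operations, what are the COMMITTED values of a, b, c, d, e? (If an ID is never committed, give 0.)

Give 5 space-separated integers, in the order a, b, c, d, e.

Answer: 0 24 7 27 5

Derivation:
Initial committed: {b=12, c=7, d=7, e=6}
Op 1: UPDATE b=8 (auto-commit; committed b=8)
Op 2: UPDATE b=24 (auto-commit; committed b=24)
Op 3: BEGIN: in_txn=True, pending={}
Op 4: UPDATE d=22 (pending; pending now {d=22})
Op 5: UPDATE d=23 (pending; pending now {d=23})
Op 6: COMMIT: merged ['d'] into committed; committed now {b=24, c=7, d=23, e=6}
Op 7: UPDATE d=27 (auto-commit; committed d=27)
Op 8: UPDATE e=5 (auto-commit; committed e=5)
Op 9: BEGIN: in_txn=True, pending={}
Op 10: UPDATE a=19 (pending; pending now {a=19})
Op 11: UPDATE b=10 (pending; pending now {a=19, b=10})
Op 12: UPDATE a=13 (pending; pending now {a=13, b=10})
Final committed: {b=24, c=7, d=27, e=5}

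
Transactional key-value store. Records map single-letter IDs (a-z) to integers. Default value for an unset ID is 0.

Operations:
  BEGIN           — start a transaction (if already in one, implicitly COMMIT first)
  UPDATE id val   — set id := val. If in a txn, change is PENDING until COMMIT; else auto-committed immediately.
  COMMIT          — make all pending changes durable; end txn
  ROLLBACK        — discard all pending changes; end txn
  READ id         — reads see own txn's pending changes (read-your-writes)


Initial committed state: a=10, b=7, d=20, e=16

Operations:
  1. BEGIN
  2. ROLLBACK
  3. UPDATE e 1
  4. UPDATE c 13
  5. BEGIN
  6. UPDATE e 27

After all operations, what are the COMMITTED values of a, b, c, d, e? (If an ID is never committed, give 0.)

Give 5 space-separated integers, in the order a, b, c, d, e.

Initial committed: {a=10, b=7, d=20, e=16}
Op 1: BEGIN: in_txn=True, pending={}
Op 2: ROLLBACK: discarded pending []; in_txn=False
Op 3: UPDATE e=1 (auto-commit; committed e=1)
Op 4: UPDATE c=13 (auto-commit; committed c=13)
Op 5: BEGIN: in_txn=True, pending={}
Op 6: UPDATE e=27 (pending; pending now {e=27})
Final committed: {a=10, b=7, c=13, d=20, e=1}

Answer: 10 7 13 20 1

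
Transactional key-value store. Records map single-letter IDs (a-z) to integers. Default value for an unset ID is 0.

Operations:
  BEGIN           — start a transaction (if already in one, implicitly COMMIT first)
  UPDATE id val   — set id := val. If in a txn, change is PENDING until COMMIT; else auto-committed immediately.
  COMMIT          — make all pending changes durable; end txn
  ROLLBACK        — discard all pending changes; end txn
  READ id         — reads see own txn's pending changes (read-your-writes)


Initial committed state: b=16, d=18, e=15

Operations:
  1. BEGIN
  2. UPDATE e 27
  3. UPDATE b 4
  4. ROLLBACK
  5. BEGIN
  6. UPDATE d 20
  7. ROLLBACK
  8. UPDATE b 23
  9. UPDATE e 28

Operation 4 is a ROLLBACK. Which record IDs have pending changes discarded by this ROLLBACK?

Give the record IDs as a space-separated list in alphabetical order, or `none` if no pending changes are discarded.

Initial committed: {b=16, d=18, e=15}
Op 1: BEGIN: in_txn=True, pending={}
Op 2: UPDATE e=27 (pending; pending now {e=27})
Op 3: UPDATE b=4 (pending; pending now {b=4, e=27})
Op 4: ROLLBACK: discarded pending ['b', 'e']; in_txn=False
Op 5: BEGIN: in_txn=True, pending={}
Op 6: UPDATE d=20 (pending; pending now {d=20})
Op 7: ROLLBACK: discarded pending ['d']; in_txn=False
Op 8: UPDATE b=23 (auto-commit; committed b=23)
Op 9: UPDATE e=28 (auto-commit; committed e=28)
ROLLBACK at op 4 discards: ['b', 'e']

Answer: b e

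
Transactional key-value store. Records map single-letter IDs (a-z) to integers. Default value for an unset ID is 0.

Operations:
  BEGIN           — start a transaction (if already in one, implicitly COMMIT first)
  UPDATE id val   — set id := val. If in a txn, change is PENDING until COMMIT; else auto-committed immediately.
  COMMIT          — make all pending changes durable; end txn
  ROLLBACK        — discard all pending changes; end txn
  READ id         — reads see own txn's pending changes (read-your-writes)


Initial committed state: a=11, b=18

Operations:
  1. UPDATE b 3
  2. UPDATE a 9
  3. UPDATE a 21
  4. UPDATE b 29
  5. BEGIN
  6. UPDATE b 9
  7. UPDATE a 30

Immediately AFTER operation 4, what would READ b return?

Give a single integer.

Answer: 29

Derivation:
Initial committed: {a=11, b=18}
Op 1: UPDATE b=3 (auto-commit; committed b=3)
Op 2: UPDATE a=9 (auto-commit; committed a=9)
Op 3: UPDATE a=21 (auto-commit; committed a=21)
Op 4: UPDATE b=29 (auto-commit; committed b=29)
After op 4: visible(b) = 29 (pending={}, committed={a=21, b=29})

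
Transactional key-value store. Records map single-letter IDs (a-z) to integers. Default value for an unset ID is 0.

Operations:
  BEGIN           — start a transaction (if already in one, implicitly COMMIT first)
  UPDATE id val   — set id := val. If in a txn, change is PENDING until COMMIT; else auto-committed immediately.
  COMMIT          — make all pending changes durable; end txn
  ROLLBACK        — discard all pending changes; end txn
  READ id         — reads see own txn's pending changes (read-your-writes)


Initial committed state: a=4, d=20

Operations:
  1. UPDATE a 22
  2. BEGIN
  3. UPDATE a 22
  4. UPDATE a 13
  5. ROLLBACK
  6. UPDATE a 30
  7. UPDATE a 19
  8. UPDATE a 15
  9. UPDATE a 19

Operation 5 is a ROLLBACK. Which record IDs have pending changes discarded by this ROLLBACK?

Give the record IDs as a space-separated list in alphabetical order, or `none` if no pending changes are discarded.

Initial committed: {a=4, d=20}
Op 1: UPDATE a=22 (auto-commit; committed a=22)
Op 2: BEGIN: in_txn=True, pending={}
Op 3: UPDATE a=22 (pending; pending now {a=22})
Op 4: UPDATE a=13 (pending; pending now {a=13})
Op 5: ROLLBACK: discarded pending ['a']; in_txn=False
Op 6: UPDATE a=30 (auto-commit; committed a=30)
Op 7: UPDATE a=19 (auto-commit; committed a=19)
Op 8: UPDATE a=15 (auto-commit; committed a=15)
Op 9: UPDATE a=19 (auto-commit; committed a=19)
ROLLBACK at op 5 discards: ['a']

Answer: a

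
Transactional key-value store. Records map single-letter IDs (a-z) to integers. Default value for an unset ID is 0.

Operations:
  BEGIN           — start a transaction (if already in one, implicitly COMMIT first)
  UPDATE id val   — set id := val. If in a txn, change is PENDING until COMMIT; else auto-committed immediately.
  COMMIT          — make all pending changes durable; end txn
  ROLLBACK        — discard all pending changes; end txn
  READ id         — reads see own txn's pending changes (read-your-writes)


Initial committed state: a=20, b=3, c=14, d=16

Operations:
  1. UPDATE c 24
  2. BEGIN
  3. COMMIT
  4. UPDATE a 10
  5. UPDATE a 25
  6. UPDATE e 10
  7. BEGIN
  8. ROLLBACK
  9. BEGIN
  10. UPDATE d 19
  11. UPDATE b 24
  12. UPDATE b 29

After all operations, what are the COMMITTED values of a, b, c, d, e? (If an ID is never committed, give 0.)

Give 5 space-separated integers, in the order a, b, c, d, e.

Answer: 25 3 24 16 10

Derivation:
Initial committed: {a=20, b=3, c=14, d=16}
Op 1: UPDATE c=24 (auto-commit; committed c=24)
Op 2: BEGIN: in_txn=True, pending={}
Op 3: COMMIT: merged [] into committed; committed now {a=20, b=3, c=24, d=16}
Op 4: UPDATE a=10 (auto-commit; committed a=10)
Op 5: UPDATE a=25 (auto-commit; committed a=25)
Op 6: UPDATE e=10 (auto-commit; committed e=10)
Op 7: BEGIN: in_txn=True, pending={}
Op 8: ROLLBACK: discarded pending []; in_txn=False
Op 9: BEGIN: in_txn=True, pending={}
Op 10: UPDATE d=19 (pending; pending now {d=19})
Op 11: UPDATE b=24 (pending; pending now {b=24, d=19})
Op 12: UPDATE b=29 (pending; pending now {b=29, d=19})
Final committed: {a=25, b=3, c=24, d=16, e=10}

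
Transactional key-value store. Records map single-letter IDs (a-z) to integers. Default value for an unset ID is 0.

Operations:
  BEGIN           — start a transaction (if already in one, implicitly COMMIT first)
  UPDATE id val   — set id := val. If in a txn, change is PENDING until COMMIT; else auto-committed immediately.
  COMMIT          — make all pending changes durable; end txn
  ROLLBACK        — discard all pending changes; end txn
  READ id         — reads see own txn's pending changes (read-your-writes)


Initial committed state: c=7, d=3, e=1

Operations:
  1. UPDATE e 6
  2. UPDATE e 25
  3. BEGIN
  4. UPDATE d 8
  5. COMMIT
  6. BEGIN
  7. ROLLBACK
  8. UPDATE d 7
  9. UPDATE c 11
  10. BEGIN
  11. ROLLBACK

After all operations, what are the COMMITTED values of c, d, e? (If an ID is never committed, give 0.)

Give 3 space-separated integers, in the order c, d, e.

Initial committed: {c=7, d=3, e=1}
Op 1: UPDATE e=6 (auto-commit; committed e=6)
Op 2: UPDATE e=25 (auto-commit; committed e=25)
Op 3: BEGIN: in_txn=True, pending={}
Op 4: UPDATE d=8 (pending; pending now {d=8})
Op 5: COMMIT: merged ['d'] into committed; committed now {c=7, d=8, e=25}
Op 6: BEGIN: in_txn=True, pending={}
Op 7: ROLLBACK: discarded pending []; in_txn=False
Op 8: UPDATE d=7 (auto-commit; committed d=7)
Op 9: UPDATE c=11 (auto-commit; committed c=11)
Op 10: BEGIN: in_txn=True, pending={}
Op 11: ROLLBACK: discarded pending []; in_txn=False
Final committed: {c=11, d=7, e=25}

Answer: 11 7 25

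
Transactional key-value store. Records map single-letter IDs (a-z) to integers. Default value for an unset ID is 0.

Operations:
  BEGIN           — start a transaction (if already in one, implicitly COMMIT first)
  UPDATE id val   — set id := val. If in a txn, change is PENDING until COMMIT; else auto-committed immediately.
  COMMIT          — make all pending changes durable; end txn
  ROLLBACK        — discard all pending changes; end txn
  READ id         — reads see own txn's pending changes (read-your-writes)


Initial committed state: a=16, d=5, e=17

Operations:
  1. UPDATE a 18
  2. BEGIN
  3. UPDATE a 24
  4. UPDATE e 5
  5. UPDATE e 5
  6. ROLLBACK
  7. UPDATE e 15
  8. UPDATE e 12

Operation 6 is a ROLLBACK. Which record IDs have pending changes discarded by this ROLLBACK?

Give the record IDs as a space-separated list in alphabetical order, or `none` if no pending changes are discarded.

Initial committed: {a=16, d=5, e=17}
Op 1: UPDATE a=18 (auto-commit; committed a=18)
Op 2: BEGIN: in_txn=True, pending={}
Op 3: UPDATE a=24 (pending; pending now {a=24})
Op 4: UPDATE e=5 (pending; pending now {a=24, e=5})
Op 5: UPDATE e=5 (pending; pending now {a=24, e=5})
Op 6: ROLLBACK: discarded pending ['a', 'e']; in_txn=False
Op 7: UPDATE e=15 (auto-commit; committed e=15)
Op 8: UPDATE e=12 (auto-commit; committed e=12)
ROLLBACK at op 6 discards: ['a', 'e']

Answer: a e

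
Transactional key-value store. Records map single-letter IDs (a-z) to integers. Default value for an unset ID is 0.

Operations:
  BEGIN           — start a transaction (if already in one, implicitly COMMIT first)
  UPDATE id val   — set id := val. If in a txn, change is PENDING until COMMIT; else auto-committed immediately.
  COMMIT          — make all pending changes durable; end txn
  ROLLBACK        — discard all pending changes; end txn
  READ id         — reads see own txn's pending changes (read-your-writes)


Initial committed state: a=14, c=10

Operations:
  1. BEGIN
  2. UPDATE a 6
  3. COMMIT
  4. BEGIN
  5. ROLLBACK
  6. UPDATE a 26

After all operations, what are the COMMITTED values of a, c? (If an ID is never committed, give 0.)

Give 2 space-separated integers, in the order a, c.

Answer: 26 10

Derivation:
Initial committed: {a=14, c=10}
Op 1: BEGIN: in_txn=True, pending={}
Op 2: UPDATE a=6 (pending; pending now {a=6})
Op 3: COMMIT: merged ['a'] into committed; committed now {a=6, c=10}
Op 4: BEGIN: in_txn=True, pending={}
Op 5: ROLLBACK: discarded pending []; in_txn=False
Op 6: UPDATE a=26 (auto-commit; committed a=26)
Final committed: {a=26, c=10}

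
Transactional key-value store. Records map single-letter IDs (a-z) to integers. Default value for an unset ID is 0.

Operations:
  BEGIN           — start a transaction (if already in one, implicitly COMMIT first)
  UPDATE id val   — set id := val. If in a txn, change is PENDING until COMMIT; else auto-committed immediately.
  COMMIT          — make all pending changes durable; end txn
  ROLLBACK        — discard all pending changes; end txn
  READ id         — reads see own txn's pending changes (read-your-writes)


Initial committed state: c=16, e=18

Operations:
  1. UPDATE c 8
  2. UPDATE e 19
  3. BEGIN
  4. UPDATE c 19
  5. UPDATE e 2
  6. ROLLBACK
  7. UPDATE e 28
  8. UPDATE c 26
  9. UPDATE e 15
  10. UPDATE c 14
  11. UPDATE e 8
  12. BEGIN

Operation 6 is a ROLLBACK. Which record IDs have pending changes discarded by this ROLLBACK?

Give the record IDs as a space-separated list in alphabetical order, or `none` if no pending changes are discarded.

Answer: c e

Derivation:
Initial committed: {c=16, e=18}
Op 1: UPDATE c=8 (auto-commit; committed c=8)
Op 2: UPDATE e=19 (auto-commit; committed e=19)
Op 3: BEGIN: in_txn=True, pending={}
Op 4: UPDATE c=19 (pending; pending now {c=19})
Op 5: UPDATE e=2 (pending; pending now {c=19, e=2})
Op 6: ROLLBACK: discarded pending ['c', 'e']; in_txn=False
Op 7: UPDATE e=28 (auto-commit; committed e=28)
Op 8: UPDATE c=26 (auto-commit; committed c=26)
Op 9: UPDATE e=15 (auto-commit; committed e=15)
Op 10: UPDATE c=14 (auto-commit; committed c=14)
Op 11: UPDATE e=8 (auto-commit; committed e=8)
Op 12: BEGIN: in_txn=True, pending={}
ROLLBACK at op 6 discards: ['c', 'e']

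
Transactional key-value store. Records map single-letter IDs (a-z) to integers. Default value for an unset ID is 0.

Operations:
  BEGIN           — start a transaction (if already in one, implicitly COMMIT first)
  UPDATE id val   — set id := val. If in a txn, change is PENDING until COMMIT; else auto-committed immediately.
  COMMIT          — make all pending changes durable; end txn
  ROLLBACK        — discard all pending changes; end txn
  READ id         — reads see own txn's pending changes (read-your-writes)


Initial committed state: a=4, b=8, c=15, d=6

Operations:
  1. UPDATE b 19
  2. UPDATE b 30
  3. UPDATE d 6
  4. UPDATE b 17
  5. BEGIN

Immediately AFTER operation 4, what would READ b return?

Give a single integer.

Initial committed: {a=4, b=8, c=15, d=6}
Op 1: UPDATE b=19 (auto-commit; committed b=19)
Op 2: UPDATE b=30 (auto-commit; committed b=30)
Op 3: UPDATE d=6 (auto-commit; committed d=6)
Op 4: UPDATE b=17 (auto-commit; committed b=17)
After op 4: visible(b) = 17 (pending={}, committed={a=4, b=17, c=15, d=6})

Answer: 17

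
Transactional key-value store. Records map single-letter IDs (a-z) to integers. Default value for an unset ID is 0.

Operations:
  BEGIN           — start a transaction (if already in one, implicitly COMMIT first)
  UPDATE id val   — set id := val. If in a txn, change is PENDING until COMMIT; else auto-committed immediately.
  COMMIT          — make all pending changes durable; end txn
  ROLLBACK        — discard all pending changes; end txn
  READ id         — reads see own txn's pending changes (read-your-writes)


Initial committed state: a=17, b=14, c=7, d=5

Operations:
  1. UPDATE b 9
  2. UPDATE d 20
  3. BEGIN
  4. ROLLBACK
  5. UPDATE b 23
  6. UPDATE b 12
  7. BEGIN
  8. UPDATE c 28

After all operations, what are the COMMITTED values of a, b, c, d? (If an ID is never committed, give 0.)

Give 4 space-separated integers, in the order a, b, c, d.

Initial committed: {a=17, b=14, c=7, d=5}
Op 1: UPDATE b=9 (auto-commit; committed b=9)
Op 2: UPDATE d=20 (auto-commit; committed d=20)
Op 3: BEGIN: in_txn=True, pending={}
Op 4: ROLLBACK: discarded pending []; in_txn=False
Op 5: UPDATE b=23 (auto-commit; committed b=23)
Op 6: UPDATE b=12 (auto-commit; committed b=12)
Op 7: BEGIN: in_txn=True, pending={}
Op 8: UPDATE c=28 (pending; pending now {c=28})
Final committed: {a=17, b=12, c=7, d=20}

Answer: 17 12 7 20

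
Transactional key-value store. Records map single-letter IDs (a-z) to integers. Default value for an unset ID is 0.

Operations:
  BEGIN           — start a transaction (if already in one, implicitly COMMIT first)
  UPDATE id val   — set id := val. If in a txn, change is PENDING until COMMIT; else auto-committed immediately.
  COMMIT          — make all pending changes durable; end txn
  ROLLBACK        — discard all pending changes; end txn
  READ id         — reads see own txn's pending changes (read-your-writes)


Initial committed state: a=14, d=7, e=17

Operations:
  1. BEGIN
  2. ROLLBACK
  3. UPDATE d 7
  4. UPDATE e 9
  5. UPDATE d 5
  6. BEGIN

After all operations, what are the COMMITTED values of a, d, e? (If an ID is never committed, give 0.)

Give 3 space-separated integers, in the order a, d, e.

Answer: 14 5 9

Derivation:
Initial committed: {a=14, d=7, e=17}
Op 1: BEGIN: in_txn=True, pending={}
Op 2: ROLLBACK: discarded pending []; in_txn=False
Op 3: UPDATE d=7 (auto-commit; committed d=7)
Op 4: UPDATE e=9 (auto-commit; committed e=9)
Op 5: UPDATE d=5 (auto-commit; committed d=5)
Op 6: BEGIN: in_txn=True, pending={}
Final committed: {a=14, d=5, e=9}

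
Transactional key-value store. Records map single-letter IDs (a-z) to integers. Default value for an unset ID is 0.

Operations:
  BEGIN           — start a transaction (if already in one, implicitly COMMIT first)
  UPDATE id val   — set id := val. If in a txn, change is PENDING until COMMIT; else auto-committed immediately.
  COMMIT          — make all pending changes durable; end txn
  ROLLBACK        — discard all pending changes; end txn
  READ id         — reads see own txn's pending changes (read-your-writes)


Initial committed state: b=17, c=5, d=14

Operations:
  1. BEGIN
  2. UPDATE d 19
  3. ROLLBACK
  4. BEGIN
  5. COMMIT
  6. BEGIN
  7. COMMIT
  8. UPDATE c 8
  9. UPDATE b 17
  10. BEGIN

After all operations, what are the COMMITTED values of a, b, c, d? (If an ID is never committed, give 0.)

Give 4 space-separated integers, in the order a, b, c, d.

Answer: 0 17 8 14

Derivation:
Initial committed: {b=17, c=5, d=14}
Op 1: BEGIN: in_txn=True, pending={}
Op 2: UPDATE d=19 (pending; pending now {d=19})
Op 3: ROLLBACK: discarded pending ['d']; in_txn=False
Op 4: BEGIN: in_txn=True, pending={}
Op 5: COMMIT: merged [] into committed; committed now {b=17, c=5, d=14}
Op 6: BEGIN: in_txn=True, pending={}
Op 7: COMMIT: merged [] into committed; committed now {b=17, c=5, d=14}
Op 8: UPDATE c=8 (auto-commit; committed c=8)
Op 9: UPDATE b=17 (auto-commit; committed b=17)
Op 10: BEGIN: in_txn=True, pending={}
Final committed: {b=17, c=8, d=14}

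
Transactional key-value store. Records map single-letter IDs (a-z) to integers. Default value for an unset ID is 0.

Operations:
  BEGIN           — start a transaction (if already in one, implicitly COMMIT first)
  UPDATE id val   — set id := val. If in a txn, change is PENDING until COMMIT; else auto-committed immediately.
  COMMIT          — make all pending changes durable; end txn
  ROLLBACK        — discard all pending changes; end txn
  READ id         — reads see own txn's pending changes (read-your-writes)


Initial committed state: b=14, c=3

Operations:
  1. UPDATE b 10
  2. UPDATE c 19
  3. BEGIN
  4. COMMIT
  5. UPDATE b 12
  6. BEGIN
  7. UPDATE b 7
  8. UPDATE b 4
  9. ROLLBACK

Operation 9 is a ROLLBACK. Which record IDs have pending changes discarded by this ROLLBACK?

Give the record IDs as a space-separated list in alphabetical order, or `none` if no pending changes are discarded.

Answer: b

Derivation:
Initial committed: {b=14, c=3}
Op 1: UPDATE b=10 (auto-commit; committed b=10)
Op 2: UPDATE c=19 (auto-commit; committed c=19)
Op 3: BEGIN: in_txn=True, pending={}
Op 4: COMMIT: merged [] into committed; committed now {b=10, c=19}
Op 5: UPDATE b=12 (auto-commit; committed b=12)
Op 6: BEGIN: in_txn=True, pending={}
Op 7: UPDATE b=7 (pending; pending now {b=7})
Op 8: UPDATE b=4 (pending; pending now {b=4})
Op 9: ROLLBACK: discarded pending ['b']; in_txn=False
ROLLBACK at op 9 discards: ['b']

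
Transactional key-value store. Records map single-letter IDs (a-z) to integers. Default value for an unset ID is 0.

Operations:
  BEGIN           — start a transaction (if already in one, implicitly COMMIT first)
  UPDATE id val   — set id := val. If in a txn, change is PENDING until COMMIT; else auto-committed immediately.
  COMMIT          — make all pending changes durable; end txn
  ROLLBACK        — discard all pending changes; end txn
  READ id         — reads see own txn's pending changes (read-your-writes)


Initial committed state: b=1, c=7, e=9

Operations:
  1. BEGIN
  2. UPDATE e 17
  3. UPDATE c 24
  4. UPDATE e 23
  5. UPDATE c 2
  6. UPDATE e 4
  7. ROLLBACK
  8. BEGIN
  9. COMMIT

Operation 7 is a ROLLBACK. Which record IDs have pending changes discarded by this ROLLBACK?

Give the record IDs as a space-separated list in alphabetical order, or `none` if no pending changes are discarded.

Answer: c e

Derivation:
Initial committed: {b=1, c=7, e=9}
Op 1: BEGIN: in_txn=True, pending={}
Op 2: UPDATE e=17 (pending; pending now {e=17})
Op 3: UPDATE c=24 (pending; pending now {c=24, e=17})
Op 4: UPDATE e=23 (pending; pending now {c=24, e=23})
Op 5: UPDATE c=2 (pending; pending now {c=2, e=23})
Op 6: UPDATE e=4 (pending; pending now {c=2, e=4})
Op 7: ROLLBACK: discarded pending ['c', 'e']; in_txn=False
Op 8: BEGIN: in_txn=True, pending={}
Op 9: COMMIT: merged [] into committed; committed now {b=1, c=7, e=9}
ROLLBACK at op 7 discards: ['c', 'e']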